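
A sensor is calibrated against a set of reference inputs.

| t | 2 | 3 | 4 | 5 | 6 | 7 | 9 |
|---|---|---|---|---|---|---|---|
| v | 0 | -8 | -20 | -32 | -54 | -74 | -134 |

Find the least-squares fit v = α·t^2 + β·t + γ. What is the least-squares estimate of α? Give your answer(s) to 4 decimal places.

α = -2.0031

Setting ∂/∂α … = 0 gives: 11236·α + 1512·β + 220·γ = -17616;  1512·α + 220·β + 36·γ = -2312;  220·α + 36·β + 7·γ = -322.
(Σt^2·t^2 = 11236, Σt^2·t = 1512, Σt^2 = 220, Σt·t = 220, Σt = 36, Σ1 = 7, Σt^2·v = -17616, Σt·v = -2312, Σv = -322.)
Inverting the 3×3 Gram matrix, [α, β, γ]ᵀ = [-5090/2541, 2584/847, 3218/2541]ᵀ.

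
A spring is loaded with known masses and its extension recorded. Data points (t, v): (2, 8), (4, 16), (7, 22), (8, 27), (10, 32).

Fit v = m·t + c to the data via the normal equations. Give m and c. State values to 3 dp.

m = 2.917, c = 2.917

Setting ∂/∂m … = 0 gives: 233·m + 31·c = 770;  31·m + 5·c = 105.
(Σt·t = 233, Σt = 31, Σ1 = 5, Σt·v = 770, Σv = 105.)
Determinant 233·5 − 31² = 204.
m = (770·5 − 31·105)/204 = 35/12; c = (233·105 − 31·770)/204 = 35/12.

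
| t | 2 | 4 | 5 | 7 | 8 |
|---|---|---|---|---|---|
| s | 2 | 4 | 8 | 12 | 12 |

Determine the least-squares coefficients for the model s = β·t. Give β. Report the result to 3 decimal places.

Forming AᵀA = [[158]] and Aᵀs = [240]ᵀ gives AᵀA·[β]ᵀ = Aᵀs.
Hence β = 240 / 158 ≈ 1.51899.

β = 1.519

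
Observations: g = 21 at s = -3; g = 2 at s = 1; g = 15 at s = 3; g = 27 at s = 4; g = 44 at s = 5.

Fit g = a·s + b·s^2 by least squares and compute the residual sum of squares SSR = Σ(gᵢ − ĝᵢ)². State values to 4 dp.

SSR = 1.4470

Sums needed: Σs·s = 60, Σs·s^2 = 190, Σs^2·s^2 = 1044.
For Mᵀg: Σs·g = 312, Σs^2·g = 1858.
MᵀM·[a, b]ᵀ = Mᵀg becomes [[60, 190]; [190, 1044]]·[a, b]ᵀ = [312, 1858]ᵀ.
Determinant 60·1044 − 190² = 26540.
a = (312·1044 − 190·1858)/26540 = -6823/6635; b = (60·1858 − 190·312)/26540 = 2610/1327.
Residuals: 1416/6635, 7043/6635, 2544/6635, -2363/6635, -39/1327; SSR = 9601/6635.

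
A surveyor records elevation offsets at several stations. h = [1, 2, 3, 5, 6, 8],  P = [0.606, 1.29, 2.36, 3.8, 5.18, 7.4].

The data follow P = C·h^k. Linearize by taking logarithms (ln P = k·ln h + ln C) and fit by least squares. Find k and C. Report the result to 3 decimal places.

Taking logs, ln P = k·ln h + ln C, so regress ln P on ln h.
Sums: Σln h = 7.2724, Σ(ln h)² = 11.8122, Σln P = 5.5937, Σln h·ln P = 10.3775.
Normal system: [[11.8122, 7.2724]; [7.2724, 6]]·[k, ln C]ᵀ = [10.3775, 5.5937]ᵀ.
Δ = 11.8122·6 − (7.2724)² = 17.9853; k = (10.3775·6 − 7.2724·5.5937)/17.9853 = 1.20016, ln C = (11.8122·5.5937 − 7.2724·10.3775)/17.9853 = -0.52239, so C = exp(-0.52239) = 0.59310.

k = 1.200, C = 0.593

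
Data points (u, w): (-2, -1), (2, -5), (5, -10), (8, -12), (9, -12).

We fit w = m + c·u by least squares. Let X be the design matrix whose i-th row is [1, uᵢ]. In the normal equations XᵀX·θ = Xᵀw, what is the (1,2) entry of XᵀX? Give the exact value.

Row 1 ↔ basis 1, column 2 ↔ basis u, so (XᵀX)_{1,2} = Σᵢ u = (1)·(-2) + (1)·(2) + (1)·(5) + (1)·(8) + (1)·(9) = 22.

22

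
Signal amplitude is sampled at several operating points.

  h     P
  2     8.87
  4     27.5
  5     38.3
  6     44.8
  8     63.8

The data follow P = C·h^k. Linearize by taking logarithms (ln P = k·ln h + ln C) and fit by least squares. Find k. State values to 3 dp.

k = 1.435

Taking logs, ln P = k·ln h + ln C, so regress ln P on ln h.
AᵀA = [[12.5270, 7.5601]; [7.5601, 5]], rhs = [27.4288, 17.1003]ᵀ  (here Σln h = 7.5601, Σ(ln h)² = 12.5270, Σln P = 17.1003, Σln h·ln P = 27.4288).
Δ = 12.5270·5 − (7.5601)² = 5.4804; k = (27.4288·5 − 7.5601·17.1003)/5.4804 = 1.43502, ln C = (12.5270·17.1003 − 7.5601·27.4288)/5.4804 = 1.25029.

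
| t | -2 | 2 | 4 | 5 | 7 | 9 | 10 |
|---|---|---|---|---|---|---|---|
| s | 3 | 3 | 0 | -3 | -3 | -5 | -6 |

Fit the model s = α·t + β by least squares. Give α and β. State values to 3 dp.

Sums needed: Σt·t = 279, Σt = 35, Σ1 = 7.
And Σt·s = -141, Σs = -11.
Δ = 279·7 − 35² = 728.
α = ((-141)·7 − 35·(-11))/728 = -43/52; β = (279·(-11) − 35·(-141))/728 = 933/364.

α = -0.827, β = 2.563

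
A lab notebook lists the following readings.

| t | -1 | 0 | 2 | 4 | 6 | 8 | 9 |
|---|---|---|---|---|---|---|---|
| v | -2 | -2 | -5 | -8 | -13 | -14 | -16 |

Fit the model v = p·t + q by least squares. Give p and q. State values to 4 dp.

The normal equations are: 202·p + 28·q = -374;  28·p + 7·q = -60.
Determinant 202·7 − 28² = 630.
p = ((-374)·7 − 28·(-60))/630 = -67/45; q = (202·(-60) − 28·(-374))/630 = -824/315.

p = -1.4889, q = -2.6159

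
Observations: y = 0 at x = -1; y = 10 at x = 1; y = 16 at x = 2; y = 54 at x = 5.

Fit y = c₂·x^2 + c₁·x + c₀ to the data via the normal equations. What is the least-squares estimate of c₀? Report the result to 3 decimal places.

c₀ = 3.493

Sums needed: Σx^2·x^2 = 643, Σx^2·x = 133, Σx^2 = 31, Σx·x = 31, Σx = 7, Σ1 = 4.
Moment sums: Σx^2·y = 1424, Σx·y = 312, Σy = 80.
Row-reducing yields c₂ = 17/15, c₁ = 331/75, c₀ = 262/75.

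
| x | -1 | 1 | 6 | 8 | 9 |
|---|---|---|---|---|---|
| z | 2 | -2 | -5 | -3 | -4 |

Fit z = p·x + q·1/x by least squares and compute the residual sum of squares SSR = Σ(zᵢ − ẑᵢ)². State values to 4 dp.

Compute the Gram sums: Σx·x = 183, Σx·1/x = 5, Σ1/x·1/x = 10657/5184.
Right-hand side: Σx·z = -94, Σ1/x·z = -407/72.
Normal equations: [[183, 5]; [5, 10657/5184]]·[p, q]ᵀ = [-94, -407/72]ᵀ.
Determinant 183·(10657/5184) − 5² = 606877/1728.
p = ((-94)·(10657/5184) − 5·(-407/72))/(606877/1728) = -855238/1820631; q = (183·(-407/72) − 5·(-94))/(606877/1728) = -975384/606877.
Residuals: -140128/1820631, 140128/1820631, -1161345/606877, 1745780/1820631, 246582/606877; SSR = 8663339/1820631.

SSR = 4.7584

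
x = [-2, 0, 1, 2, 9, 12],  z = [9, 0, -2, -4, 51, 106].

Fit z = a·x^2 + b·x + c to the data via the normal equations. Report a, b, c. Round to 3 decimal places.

a = 1.011, b = -3.265, c = -0.775

MᵀM·[a, b, c]ᵀ = Mᵀz reads: 27330·a + 2458·b + 234·c = 19413;  2458·a + 234·b + 22·c = 1703;  234·a + 22·b + 6·c = 160.
Row-reducing yields a = 35059/34692, b = -188767/57820, c = -33617/43365.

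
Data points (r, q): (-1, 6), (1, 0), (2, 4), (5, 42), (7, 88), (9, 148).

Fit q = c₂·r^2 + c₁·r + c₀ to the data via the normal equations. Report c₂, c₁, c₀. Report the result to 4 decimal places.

c₂ = 2.0743, c₁ = -2.2427, c₀ = 0.9366

MᵀM·[c₂, c₁, c₀]ᵀ = Mᵀq reads: 9605·c₂ + 1205·c₁ + 161·c₀ = 17372;  1205·c₂ + 161·c₁ + 23·c₀ = 2160;  161·c₂ + 23·c₁ + 6·c₀ = 288.
(Σr^2·r^2 = 9605, Σr^2·r = 1205, Σr^2 = 161, Σr·r = 161, Σr = 23, Σ1 = 6, Σr^2·q = 17372, Σr·q = 2160, Σq = 288.)
Solving the 3×3 system (Gaussian elimination) gives c₂ = 122479/59046, c₁ = -132421/59046, c₀ = 709/757.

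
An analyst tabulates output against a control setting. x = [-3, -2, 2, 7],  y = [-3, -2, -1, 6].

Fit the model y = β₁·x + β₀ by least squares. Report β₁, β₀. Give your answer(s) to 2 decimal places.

Sums needed: Σx·x = 66, Σx = 4, Σ1 = 4.
Right-hand side: Σx·y = 53, Σy = 0.
Normal equations: [[66, 4]; [4, 4]]·[β₁, β₀]ᵀ = [53, 0]ᵀ.
Determinant 66·4 − 4² = 248.
β₁ = (53·4 − 4·0)/248 = 53/62; β₀ = (66·0 − 4·53)/248 = -53/62.

β₁ = 0.85, β₀ = -0.85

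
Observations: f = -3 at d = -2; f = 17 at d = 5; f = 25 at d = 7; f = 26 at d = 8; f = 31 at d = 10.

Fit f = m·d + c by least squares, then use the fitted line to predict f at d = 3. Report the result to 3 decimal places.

XᵀX·[m, c]ᵀ = Xᵀf reads: 242·m + 28·c = 784;  28·m + 5·c = 96.
Determinant 242·5 − 28² = 426.
m = (784·5 − 28·96)/426 = 616/213; c = (242·96 − 28·784)/426 = 640/213.
At d = 3: f̂ = (616/213)·(3) + (640/213)·(1) = 2488/213.

f̂ = 11.681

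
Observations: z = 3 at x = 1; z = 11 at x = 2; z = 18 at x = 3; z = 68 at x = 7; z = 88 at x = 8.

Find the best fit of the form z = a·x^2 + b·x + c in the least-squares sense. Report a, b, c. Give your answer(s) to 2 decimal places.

a = 0.98, b = 3.11, c = -0.23

Forming AᵀA = [[6595, 891, 127]; [891, 127, 21]; [127, 21, 5]] and Aᵀz = [9173, 1259, 188]ᵀ gives AᵀA·[a, b, c]ᵀ = Aᵀz.
Solving the 3×3 system (Gaussian elimination) gives a = 6943/7118, b = 22123/7118, c = -816/3559.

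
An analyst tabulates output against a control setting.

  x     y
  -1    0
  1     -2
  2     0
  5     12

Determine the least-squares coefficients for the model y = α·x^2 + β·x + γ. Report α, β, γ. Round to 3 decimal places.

The normal system MᵀM·[α, β, γ]ᵀ = Mᵀy is [[643, 133, 31]; [133, 31, 7]; [31, 7, 4]]·[α, β, γ]ᵀ = [298, 58, 10]ᵀ.
Row-reducing yields α = 7/10, β = -39/50, γ = -39/25.

α = 0.700, β = -0.780, γ = -1.560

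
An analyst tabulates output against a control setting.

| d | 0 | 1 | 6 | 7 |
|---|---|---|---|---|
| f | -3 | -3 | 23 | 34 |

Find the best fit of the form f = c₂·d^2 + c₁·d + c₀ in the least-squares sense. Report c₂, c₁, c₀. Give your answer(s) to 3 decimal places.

c₂ = 0.917, c₁ = -1.160, c₀ = -2.899

Entries of MᵀM: Σd^2·d^2 = 3698, Σd^2·d = 560, Σd^2 = 86, Σd·d = 86, Σd = 14, Σ1 = 4.
Moment sums: Σd^2·f = 2491, Σd·f = 373, Σf = 51.
So MᵀM·[c₂, c₁, c₀]ᵀ = Mᵀf: [[3698, 560, 86]; [560, 86, 14]; [86, 14, 4]]·[c₂, c₁, c₀]ᵀ = [2491, 373, 51]ᵀ.
Solving the 3×3 system (Gaussian elimination) gives c₂ = 11/12, c₁ = -515/444, c₀ = -429/148.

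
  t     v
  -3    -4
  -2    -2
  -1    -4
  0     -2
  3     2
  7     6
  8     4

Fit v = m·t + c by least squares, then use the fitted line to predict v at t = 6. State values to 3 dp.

v̂ = 3.713

Setting ∂/∂m … = 0 gives: 136·m + 12·c = 100;  12·m + 7·c = 0.
Eliminating c: 7·(row 1) − 12·(row 2) gives 808·m = 7·100 − 12·0 = 700, so m = 175/202.
Then c = (0 − 12·(175/202))/7 = -150/101.
At t = 6: v̂ = (175/202)·(6) + (-150/101)·(1) = 375/101.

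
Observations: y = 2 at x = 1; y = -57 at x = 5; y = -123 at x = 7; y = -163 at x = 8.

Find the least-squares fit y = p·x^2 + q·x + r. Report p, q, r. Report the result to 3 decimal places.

The normal equations are: 7123·p + 981·q + 139·r = -17882;  981·p + 139·q + 21·r = -2448;  139·p + 21·q + 4·r = -341.
Solving the 3×3 system (Gaussian elimination) gives p = -363/124, q = 1677/620, r = 353/155.

p = -2.927, q = 2.705, r = 2.277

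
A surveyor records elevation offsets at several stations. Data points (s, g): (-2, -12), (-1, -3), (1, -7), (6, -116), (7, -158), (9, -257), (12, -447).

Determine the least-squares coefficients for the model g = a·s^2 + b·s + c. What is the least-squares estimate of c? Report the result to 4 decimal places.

Setting ∂/∂a … = 0 gives: 31012·a + 3008·b + 316·c = -97161;  3008·a + 316·b + 32·c = -9459;  316·a + 32·b + 7·c = -1000.
(Σs^2·s^2 = 31012, Σs^2·s = 3008, Σs^2 = 316, Σs·s = 316, Σs = 32, Σ1 = 7, Σs^2·g = -97161, Σs·g = -9459, Σg = -1000.)
Row-reducing yields a = -230777/77364, b = -306139/232092, c = -125677/58023.

c = -2.1660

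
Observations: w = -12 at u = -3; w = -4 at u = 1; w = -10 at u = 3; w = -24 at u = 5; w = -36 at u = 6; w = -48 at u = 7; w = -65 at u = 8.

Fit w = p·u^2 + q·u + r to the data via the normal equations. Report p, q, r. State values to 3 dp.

p = -1.018, q = 0.430, r = -2.024

Compute the Gram sums: Σu^2·u^2 = 8581, Σu^2·u = 1197, Σu^2 = 193, Σu·u = 193, Σu = 27, Σ1 = 7.
Moment sums: Σu^2·w = -8610, Σu·w = -1190, Σw = -199.
Normal equations: [[8581, 1197, 193]; [1197, 193, 27]; [193, 27, 7]]·[p, q, r]ᵀ = [-8610, -1190, -199]ᵀ.
Inverting the 3×3 Gram matrix, [p, q, r]ᵀ = [-302215/296898, 42599/98966, -300409/148449]ᵀ.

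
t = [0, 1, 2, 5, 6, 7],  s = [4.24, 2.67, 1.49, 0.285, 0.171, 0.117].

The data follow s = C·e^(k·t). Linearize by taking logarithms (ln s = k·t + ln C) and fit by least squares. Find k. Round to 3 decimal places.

k = -0.528

With ln sᵢ as the transformed response and tᵢ as the regressor:
Sums: Σt = 21.0000, Σ(t)² = 115.0000, Σln s = -2.3415, Σt·ln s = -30.1123.
Normal system: [[115.0000, 21.0000]; [21.0000, 6]]·[k, ln C]ᵀ = [-30.1123, -2.3415]ᵀ.
Slope k = (n·Σt·ln s − Σt·Σln s)/(n·Σ(t)² − (Σt)²) = (6·-30.1123 − 21.0000·-2.3415)/249.0000 = -0.52812; ln C = (Σln s − k·Σt)/n = 1.45817.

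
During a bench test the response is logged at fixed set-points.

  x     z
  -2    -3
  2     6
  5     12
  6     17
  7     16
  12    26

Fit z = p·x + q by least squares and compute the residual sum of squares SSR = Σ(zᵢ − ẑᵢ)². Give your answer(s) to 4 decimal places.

SSR = 8.4405

From the data, Σx·x = 262, Σx = 30, Σ1 = 6.
And Σx·z = 604, Σz = 74.
MᵀM·[p, q]ᵀ = Mᵀz becomes [[262, 30]; [30, 6]]·[p, q]ᵀ = [604, 74]ᵀ.
Δ = 262·6 − 30² = 672.
p = (604·6 − 30·74)/672 = 117/56; q = (262·74 − 30·604)/672 = 317/168.
Residuals: -17/24, -11/168, -1/3, 433/168, -43/84, -23/24; SSR = 709/84.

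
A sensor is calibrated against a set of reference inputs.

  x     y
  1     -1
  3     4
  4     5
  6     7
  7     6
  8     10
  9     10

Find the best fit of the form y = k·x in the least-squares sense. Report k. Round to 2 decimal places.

k = 1.11

With design matrix M, MᵀM = [[256]] and Mᵀy = [285]ᵀ.
k = 285/256 = 1.11328.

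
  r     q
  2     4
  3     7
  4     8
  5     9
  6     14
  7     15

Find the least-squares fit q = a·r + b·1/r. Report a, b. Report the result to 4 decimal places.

a = 2.1435, b = -0.4916

From the data, Σr·r = 139, Σr·1/r = 6, Σ1/r·1/r = 90281/176400.
And Σr·q = 295, Σ1/r·q = 1324/105.
So MᵀM·[a, b]ᵀ = Mᵀq: [[139, 6]; [6, 90281/176400]]·[a, b]ᵀ = [295, 1324/105]ᵀ.
Eliminating b: (90281/176400)·(row 1) − 6·(row 2) gives (6198659/176400)·a = (90281/176400)·295 − 6·(1324/105) = 531479/7056, so a = 13286975/6198659.
Then b = ((1324/105) − 6·(13286975/6198659))/(90281/176400) = -3047520/6198659.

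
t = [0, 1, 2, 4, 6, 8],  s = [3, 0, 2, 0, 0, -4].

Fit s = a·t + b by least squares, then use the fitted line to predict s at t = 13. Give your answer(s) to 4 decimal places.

From the data, Σt·t = 121, Σt = 21, Σ1 = 6.
Right-hand side: Σt·s = -28, Σs = 1.
MᵀM·[a, b]ᵀ = Mᵀs becomes [[121, 21]; [21, 6]]·[a, b]ᵀ = [-28, 1]ᵀ.
Determinant 121·6 − 21² = 285.
a = ((-28)·6 − 21·1)/285 = -63/95; b = (121·1 − 21·(-28))/285 = 709/285.
At t = 13: ŝ = (-63/95)·(13) + (709/285)·(1) = -92/15.

ŝ = -6.1333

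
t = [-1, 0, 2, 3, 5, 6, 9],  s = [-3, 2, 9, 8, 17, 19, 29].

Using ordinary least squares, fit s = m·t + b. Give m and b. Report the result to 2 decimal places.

m = 3.08, b = 1.00

Compute the Gram sums: Σt·t = 156, Σt = 24, Σ1 = 7.
And Σt·s = 505, Σs = 81.
Normal equations: [[156, 24]; [24, 7]]·[m, b]ᵀ = [505, 81]ᵀ.
det = 156·7 − 24² = 516.
m = (505·7 − 24·81)/516 = 37/12; b = (156·81 − 24·505)/516 = 1.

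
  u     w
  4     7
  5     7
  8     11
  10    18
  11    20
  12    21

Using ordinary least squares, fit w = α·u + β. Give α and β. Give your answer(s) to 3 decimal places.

α = 1.931, β = -2.094

The normal equations are: 470·α + 50·β = 803;  50·α + 6·β = 84.
(Σu·u = 470, Σu = 50, Σ1 = 6, Σu·w = 803, Σw = 84.)
det = 470·6 − 50² = 320.
α = (803·6 − 50·84)/320 = 309/160; β = (470·84 − 50·803)/320 = -67/32.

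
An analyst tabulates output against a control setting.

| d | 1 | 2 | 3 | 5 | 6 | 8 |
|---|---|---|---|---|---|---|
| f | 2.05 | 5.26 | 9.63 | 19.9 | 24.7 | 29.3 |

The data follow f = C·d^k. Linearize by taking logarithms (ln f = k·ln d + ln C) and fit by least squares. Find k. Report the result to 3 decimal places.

Taking logs, ln f = k·ln d + ln C, so regress ln f on ln d.
Σln d = 7.2724, Σ(ln d)² = 11.8122, Σln f = 14.2180, Σln d·ln f = 21.2216.
Equations: 11.8122·k + 7.2724·ln C = 21.2216;  7.2724·k + 6·ln C = 14.2180.
Solving (det = 17.9853): k = 1.33060, ln C = 0.75689.

k = 1.331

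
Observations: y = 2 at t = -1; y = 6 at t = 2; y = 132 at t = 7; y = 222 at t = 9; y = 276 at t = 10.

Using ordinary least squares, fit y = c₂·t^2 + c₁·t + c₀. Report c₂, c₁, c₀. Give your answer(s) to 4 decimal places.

Sums needed: Σt^2·t^2 = 18979, Σt^2·t = 2079, Σt^2 = 235, Σt·t = 235, Σt = 27, Σ1 = 5.
For Aᵀy: Σt^2·y = 52076, Σt·y = 5692, Σy = 638.
So AᵀA·[c₂, c₁, c₀]ᵀ = Aᵀy: [[18979, 2079, 235]; [2079, 235, 27]; [235, 27, 5]]·[c₂, c₁, c₀]ᵀ = [52076, 5692, 638]ᵀ.
Inverting the 3×3 Gram matrix, [c₂, c₁, c₀]ᵀ = [94075/32258, -41743/32258, -39996/16129]ᵀ.

c₂ = 2.9163, c₁ = -1.2940, c₀ = -2.4798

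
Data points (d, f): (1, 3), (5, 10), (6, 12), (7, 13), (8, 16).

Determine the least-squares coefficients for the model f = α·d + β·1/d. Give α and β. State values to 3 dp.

Sums needed: Σd·d = 175, Σd·1/d = 5, Σ1/d·1/d = 778849/705600.
Moment sums: Σd·f = 344, Σ1/d·f = 76/7.
MᵀM·[α, β]ᵀ = Mᵀf becomes [[175, 5]; [5, 778849/705600]]·[α, β]ᵀ = [344, 76/7]ᵀ.
Determinant 175·(778849/705600) − 5² = 678049/4032.
α = (344·(778849/705600) − 5·(76/7))/(678049/4032) = 229620056/118658575; β = (175·(76/7) − 5·344)/(678049/4032) = 725760/678049.

α = 1.935, β = 1.070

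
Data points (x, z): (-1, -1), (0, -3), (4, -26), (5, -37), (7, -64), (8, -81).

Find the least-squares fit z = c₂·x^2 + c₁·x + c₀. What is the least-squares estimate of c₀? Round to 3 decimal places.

Sums needed: Σx^2·x^2 = 7379, Σx^2·x = 1043, Σx^2 = 155, Σx·x = 155, Σx = 23, Σ1 = 6.
And Σx^2·z = -9662, Σx·z = -1384, Σz = -212.
AᵀA·[c₂, c₁, c₀]ᵀ = Aᵀz becomes [[7379, 1043, 155]; [1043, 155, 23]; [155, 23, 6]]·[c₂, c₁, c₀]ᵀ = [-9662, -1384, -212]ᵀ.
Row-reducing yields c₂ = -69859/72300, c₁ = -148913/72300, c₀ = -14923/6025.

c₀ = -2.477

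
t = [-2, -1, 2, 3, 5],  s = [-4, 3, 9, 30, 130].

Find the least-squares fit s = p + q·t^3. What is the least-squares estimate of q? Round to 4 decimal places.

q = 1.0138

Entries of XᵀX: Σ1 = 5, Σt^3 = 151, Σt^3·t^3 = 16483.
For Xᵀs: Σs = 168, Σt^3·s = 17161.
XᵀX·[p, q]ᵀ = Xᵀs becomes [[5, 151]; [151, 16483]]·[p, q]ᵀ = [168, 17161]ᵀ.
det = 5·16483 − 151² = 59614.
p = (168·16483 − 151·17161)/59614 = 177833/59614; q = (5·17161 − 151·168)/59614 = 60437/59614.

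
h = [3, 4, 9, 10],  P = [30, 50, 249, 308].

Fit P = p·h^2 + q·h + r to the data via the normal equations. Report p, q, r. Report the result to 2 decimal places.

Normal-equation sums: Σh^2·h^2 = 16898, Σh^2·h = 1820, Σh^2 = 206, Σh·h = 206, Σh = 26, Σ1 = 4.
For AᵀP: Σh^2·P = 52039, Σh·P = 5611, ΣP = 637.
Normal equations: [[16898, 1820, 206]; [1820, 206, 26]; [206, 26, 4]]·[p, q, r]ᵀ = [52039, 5611, 637]ᵀ.
Solving the 3×3 system (Gaussian elimination) gives p = 13/4, q = -371/148, r = 1209/148.

p = 3.25, q = -2.51, r = 8.17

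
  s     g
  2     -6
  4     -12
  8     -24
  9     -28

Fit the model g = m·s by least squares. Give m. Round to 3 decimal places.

m = -3.055

Setting ∂/∂m … = 0 gives: 165·m = -504.
m = (-504)/165 = -3.05455.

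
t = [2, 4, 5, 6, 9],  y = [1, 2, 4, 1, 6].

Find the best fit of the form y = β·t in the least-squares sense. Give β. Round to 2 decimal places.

The normal system MᵀM·[β]ᵀ = Mᵀy is [[162]]·[β]ᵀ = [90]ᵀ.
β = 90/162 = 0.555556.

β = 0.56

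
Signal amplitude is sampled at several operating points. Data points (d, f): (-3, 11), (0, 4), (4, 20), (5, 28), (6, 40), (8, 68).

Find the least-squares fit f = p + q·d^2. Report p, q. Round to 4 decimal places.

p = 3.1928, q = 1.0123

From the data, Σ1 = 6, Σd^2 = 150, Σd^2·d^2 = 6354.
Moment sums: Σf = 171, Σd^2·f = 6911.
Eliminating q: 6354·(row 1) − 150·(row 2) gives 15624·p = 6354·171 − 150·6911 = 49884, so p = 4157/1302.
Then q = (6911 − 150·(4157/1302))/6354 = 659/651.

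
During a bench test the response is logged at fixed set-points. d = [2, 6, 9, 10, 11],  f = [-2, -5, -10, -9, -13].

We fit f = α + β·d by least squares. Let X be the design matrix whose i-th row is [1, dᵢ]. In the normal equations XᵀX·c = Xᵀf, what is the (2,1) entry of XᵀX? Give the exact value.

38

Row 2 ↔ basis d, column 1 ↔ basis 1, so (XᵀX)_{2,1} = Σᵢ d = (2)·(1) + (6)·(1) + (9)·(1) + (10)·(1) + (11)·(1) = 38.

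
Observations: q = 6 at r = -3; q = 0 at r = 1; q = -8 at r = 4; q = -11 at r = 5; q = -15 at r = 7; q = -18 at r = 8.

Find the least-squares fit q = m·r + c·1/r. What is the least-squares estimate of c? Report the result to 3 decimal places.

c = 2.289

Entries of XᵀX: Σr·r = 164, Σr·1/r = 6, Σ1/r·1/r = 881749/705600.
Right-hand side: Σr·q = -354, Σ1/r·q = -1483/140.
Δ = 164·(881749/705600) − 6² = 29801309/176400.
m = ((-354)·(881749/705600) − 6·(-1483/140))/(29801309/176400) = -133646613/59602618; c = (164·(-1483/140) − 6·(-354))/(29801309/176400) = 68226480/29801309.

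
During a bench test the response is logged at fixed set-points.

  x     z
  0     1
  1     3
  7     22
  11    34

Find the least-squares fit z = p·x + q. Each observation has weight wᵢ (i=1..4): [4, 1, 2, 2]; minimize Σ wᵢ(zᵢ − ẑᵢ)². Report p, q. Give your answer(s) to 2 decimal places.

Forming MᵀWM = [[341, 37]; [37, 9]] and MᵀWz = [1059, 119]ᵀ gives MᵀWM·[p, q]ᵀ = MᵀWz.
Determinant 341·9 − 37² = 1700.
p = (1059·9 − 37·119)/1700 = 1282/425; q = (341·119 − 37·1059)/1700 = 349/425.

p = 3.02, q = 0.82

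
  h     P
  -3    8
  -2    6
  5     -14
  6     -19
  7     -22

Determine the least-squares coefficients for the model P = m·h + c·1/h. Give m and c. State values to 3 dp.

The normal equations are: 123·m + 5·c = -374;  5·m + (9907/22050)·c = -3103/210.
(Σh·h = 123, Σh·1/h = 5, Σ1/h·1/h = 9907/22050, Σh·P = -374, Σ1/h·P = -3103/210.)
Eliminating c: (9907/22050)·(row 1) − 5·(row 2) gives (222437/7350)·m = (9907/22050)·(-374) − 5·(-3103/210) = -2076143/22050, so m = -2076143/667311.
Then c = ((-3103/210) − 5·(-2076143/667311))/(9907/22050) = 386085/222437.

m = -3.111, c = 1.736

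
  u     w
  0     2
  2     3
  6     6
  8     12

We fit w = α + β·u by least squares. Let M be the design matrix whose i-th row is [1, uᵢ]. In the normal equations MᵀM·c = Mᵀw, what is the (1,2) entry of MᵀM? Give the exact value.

16

Row 1 ↔ basis 1, column 2 ↔ basis u, so (MᵀM)_{1,2} = Σᵢ u = (1)·(0) + (1)·(2) + (1)·(6) + (1)·(8) = 16.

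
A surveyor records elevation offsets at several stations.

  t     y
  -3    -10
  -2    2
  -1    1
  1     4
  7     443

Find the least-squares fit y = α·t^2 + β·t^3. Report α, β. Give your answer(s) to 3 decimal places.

α = 2.003, β = 1.005

Compute the Gram sums: Σt^2·t^2 = 2500, Σt^2·t^3 = 16532, Σt^3·t^3 = 118444.
And Σt^2·y = 21630, Σt^3·y = 152206.
det = 2500·118444 − 16532² = 22802976.
α = (21630·118444 − 16532·152206)/22802976 = 2854633/1425186; β = (2500·152206 − 16532·21630)/22802976 = 716495/712593.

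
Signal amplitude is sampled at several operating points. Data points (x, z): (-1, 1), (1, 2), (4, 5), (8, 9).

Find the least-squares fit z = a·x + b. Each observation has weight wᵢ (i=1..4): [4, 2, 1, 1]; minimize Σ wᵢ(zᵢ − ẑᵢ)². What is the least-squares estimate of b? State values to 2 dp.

The normal system AᵀWA·[a, b]ᵀ = AᵀWz is [[86, 10]; [10, 8]]·[a, b]ᵀ = [92, 22]ᵀ.
Eliminating b: 8·(row 1) − 10·(row 2) gives 588·a = 8·92 − 10·22 = 516, so a = 43/49.
Then b = (22 − 10·(43/49))/8 = 81/49.

b = 1.65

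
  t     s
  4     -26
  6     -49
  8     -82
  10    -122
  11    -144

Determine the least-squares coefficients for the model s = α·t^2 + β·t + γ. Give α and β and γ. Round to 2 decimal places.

Compute the Gram sums: Σt^2·t^2 = 30289, Σt^2·t = 3123, Σt^2 = 337, Σt·t = 337, Σt = 39, Σ1 = 5.
And Σt^2·s = -37052, Σt·s = -3858, Σs = -423.
MᵀM·[α, β, γ]ᵀ = Mᵀs becomes [[30289, 3123, 337]; [3123, 337, 39]; [337, 39, 5]]·[α, β, γ]ᵀ = [-37052, -3858, -423]ᵀ.
Inverting the 3×3 Gram matrix, [α, β, γ]ᵀ = [-4999/5044, -10551/5044, -1873/1261]ᵀ.

α = -0.99, β = -2.09, γ = -1.49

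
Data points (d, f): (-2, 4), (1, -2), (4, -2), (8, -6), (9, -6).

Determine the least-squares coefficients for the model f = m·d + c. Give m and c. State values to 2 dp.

From the data, Σd·d = 166, Σd = 20, Σ1 = 5.
For Aᵀf: Σd·f = -120, Σf = -12.
So AᵀA·[m, c]ᵀ = Aᵀf: [[166, 20]; [20, 5]]·[m, c]ᵀ = [-120, -12]ᵀ.
Determinant 166·5 − 20² = 430.
m = ((-120)·5 − 20·(-12))/430 = -36/43; c = (166·(-12) − 20·(-120))/430 = 204/215.

m = -0.84, c = 0.95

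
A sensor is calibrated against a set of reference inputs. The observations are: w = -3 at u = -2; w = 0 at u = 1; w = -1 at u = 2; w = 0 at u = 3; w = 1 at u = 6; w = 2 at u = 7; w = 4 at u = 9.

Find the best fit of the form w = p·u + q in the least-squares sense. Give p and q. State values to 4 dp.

The normal system MᵀM·[p, q]ᵀ = Mᵀw is [[184, 26]; [26, 7]]·[p, q]ᵀ = [60, 3]ᵀ.
Δ = 184·7 − 26² = 612.
p = (60·7 − 26·3)/612 = 19/34; q = (184·3 − 26·60)/612 = -28/17.

p = 0.5588, q = -1.6471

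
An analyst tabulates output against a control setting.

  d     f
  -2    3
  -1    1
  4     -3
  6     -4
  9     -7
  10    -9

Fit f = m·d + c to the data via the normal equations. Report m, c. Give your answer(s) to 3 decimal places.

AᵀA·[m, c]ᵀ = Aᵀf reads: 238·m + 26·c = -196;  26·m + 6·c = -19.
Eliminating c: 6·(row 1) − 26·(row 2) gives 752·m = 6·(-196) − 26·(-19) = -682, so m = -341/376.
Then c = ((-19) − 26·(-341/376))/6 = 287/376.

m = -0.907, c = 0.763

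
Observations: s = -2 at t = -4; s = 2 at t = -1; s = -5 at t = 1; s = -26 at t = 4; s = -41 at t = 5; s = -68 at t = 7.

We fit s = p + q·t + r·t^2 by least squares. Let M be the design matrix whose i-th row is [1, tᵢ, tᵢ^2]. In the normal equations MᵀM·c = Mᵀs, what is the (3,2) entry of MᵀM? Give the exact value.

Row 3 ↔ basis t^2, column 2 ↔ basis t, so (MᵀM)_{3,2} = Σᵢ (t^2)·(t) = (16)·(-4) + (1)·(-1) + (1)·(1) + (16)·(4) + (25)·(5) + (49)·(7) = 468.

468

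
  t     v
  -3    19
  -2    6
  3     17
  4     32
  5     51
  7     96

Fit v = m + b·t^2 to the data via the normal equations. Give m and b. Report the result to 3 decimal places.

m = -0.159, b = 1.982

Setting ∂/∂m … = 0 gives: 6·m + 112·b = 221;  112·m + 3460·b = 6839.
(Σ1 = 6, Σt^2 = 112, Σt^2·t^2 = 3460, Σv = 221, Σt^2·v = 6839.)
Determinant 6·3460 − 112² = 8216.
m = (221·3460 − 112·6839)/8216 = -327/2054; b = (6·6839 − 112·221)/8216 = 8141/4108.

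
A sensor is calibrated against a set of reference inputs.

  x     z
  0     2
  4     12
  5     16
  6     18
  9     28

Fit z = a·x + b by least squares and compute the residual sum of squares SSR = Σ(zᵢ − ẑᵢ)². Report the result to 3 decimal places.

SSR = 2.168

Sums needed: Σx·x = 158, Σx = 24, Σ1 = 5.
For Aᵀz: Σx·z = 488, Σz = 76.
So AᵀA·[a, b]ᵀ = Aᵀz: [[158, 24]; [24, 5]]·[a, b]ᵀ = [488, 76]ᵀ.
det = 158·5 − 24² = 214.
a = (488·5 − 24·76)/214 = 308/107; b = (158·76 − 24·488)/214 = 148/107.
Residuals: 66/107, -96/107, 24/107, -70/107, 76/107; SSR = 232/107.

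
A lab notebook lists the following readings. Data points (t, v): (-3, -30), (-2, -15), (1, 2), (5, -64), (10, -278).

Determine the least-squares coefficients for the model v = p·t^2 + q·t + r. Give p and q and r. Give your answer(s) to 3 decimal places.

p = -2.990, q = 1.887, r = 1.966

Compute the Gram sums: Σt^2·t^2 = 10723, Σt^2·t = 1091, Σt^2 = 139, Σt·t = 139, Σt = 11, Σ1 = 5.
For Xᵀv: Σt^2·v = -29728, Σt·v = -2978, Σv = -385.
So XᵀX·[p, q, r]ᵀ = Xᵀv: [[10723, 1091, 139]; [1091, 139, 11]; [139, 11, 5]]·[p, q, r]ᵀ = [-29728, -2978, -385]ᵀ.
Row-reducing yields p = -212837/71188, q = 10331/5476, r = 69963/35594.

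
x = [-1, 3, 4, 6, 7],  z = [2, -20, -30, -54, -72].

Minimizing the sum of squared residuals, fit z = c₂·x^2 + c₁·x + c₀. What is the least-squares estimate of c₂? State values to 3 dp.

c₂ = -0.935

With design matrix A, AᵀA = [[4035, 649, 111]; [649, 111, 19]; [111, 19, 5]] and Aᵀz = [-6130, -1010, -174]ᵀ.
Row-reducing yields c₂ = -10900/11659, c₁ = -40984/11659, c₀ = -8014/11659.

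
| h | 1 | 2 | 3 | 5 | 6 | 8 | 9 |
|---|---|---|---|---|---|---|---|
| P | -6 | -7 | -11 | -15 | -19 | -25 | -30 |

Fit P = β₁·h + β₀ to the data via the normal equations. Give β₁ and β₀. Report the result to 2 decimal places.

β₁ = -2.97, β₀ = -1.70

Sums needed: Σh·h = 220, Σh = 34, Σ1 = 7.
Moment sums: Σh·P = -712, ΣP = -113.
Δ = 220·7 − 34² = 384.
β₁ = ((-712)·7 − 34·(-113))/384 = -571/192; β₀ = (220·(-113) − 34·(-712))/384 = -163/96.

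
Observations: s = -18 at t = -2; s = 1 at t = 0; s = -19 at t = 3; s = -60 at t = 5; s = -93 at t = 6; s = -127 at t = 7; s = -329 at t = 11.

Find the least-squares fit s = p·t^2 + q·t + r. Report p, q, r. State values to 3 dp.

From the data, Σt^2·t^2 = 19060, Σt^2·t = 2034, Σt^2 = 244, Σt·t = 244, Σt = 30, Σ1 = 7.
For Xᵀs: Σt^2·s = -51123, Σt·s = -5387, Σs = -645.
Solving the 3×3 system (Gaussian elimination) gives p = -832883/281894, q = 725981/281894, r = -26972/140947.

p = -2.955, q = 2.575, r = -0.191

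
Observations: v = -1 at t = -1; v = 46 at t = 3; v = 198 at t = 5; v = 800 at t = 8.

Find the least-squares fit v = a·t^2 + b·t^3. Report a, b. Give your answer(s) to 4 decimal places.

a = 0.3946, b = 1.5129

The normal system XᵀX·[a, b]ᵀ = Xᵀv is [[4803, 36135]; [36135, 278499]]·[a, b]ᵀ = [56563, 435593]ᵀ.
Eliminating b: 278499·(row 1) − 36135·(row 2) gives 31892472·a = 278499·56563 − 36135·435593 = 12585882, so a = 2097647/5315412.
Then b = (435593 − 36135·(2097647/5315412))/278499 = 8041529/5315412.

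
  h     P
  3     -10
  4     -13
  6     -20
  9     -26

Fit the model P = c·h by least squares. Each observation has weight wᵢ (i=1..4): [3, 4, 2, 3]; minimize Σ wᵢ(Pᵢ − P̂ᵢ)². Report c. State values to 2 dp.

AᵀWA·[c]ᵀ = AᵀWP reads: 406·c = -1240.
Hence c = -1240 / 406 ≈ -3.05419.

c = -3.05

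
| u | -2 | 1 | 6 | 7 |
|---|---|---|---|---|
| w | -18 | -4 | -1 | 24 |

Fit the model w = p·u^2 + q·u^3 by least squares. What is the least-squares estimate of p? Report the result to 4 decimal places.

p = -3.3061

AᵀA·[p, q]ᵀ = Aᵀw reads: 3714·p + 24552·q = 1064;  24552·p + 164370·q = 8156.
(Σu^2·u^2 = 3714, Σu^2·u^3 = 24552, Σu^3·u^3 = 164370, Σu^2·w = 1064, Σu^3·w = 8156.)
Δ = 3714·164370 − 24552² = 7669476.
p = (1064·164370 − 24552·8156)/7669476 = -2113036/639123; q = (3714·8156 − 24552·1064)/7669476 = 347338/639123.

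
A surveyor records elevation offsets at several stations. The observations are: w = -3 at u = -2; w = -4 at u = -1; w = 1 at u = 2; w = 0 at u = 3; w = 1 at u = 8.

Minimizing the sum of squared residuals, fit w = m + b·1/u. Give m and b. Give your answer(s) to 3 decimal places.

Sums needed: Σ1 = 5, Σ1/u = -13/24, Σ1/u·1/u = 937/576.
And Σw = -5, Σ1/u·w = 49/8.
Normal equations: [[5, -13/24]; [-13/24, 937/576]]·[m, b]ᵀ = [-5, 49/8]ᵀ.
det = 5·(937/576) − (-13/24)² = 1129/144.
m = ((-5)·(937/576) − (-13/24)·(49/8))/(1129/144) = -1387/2258; b = (5·(49/8) − (-13/24)·(-5))/(1129/144) = 4020/1129.

m = -0.614, b = 3.561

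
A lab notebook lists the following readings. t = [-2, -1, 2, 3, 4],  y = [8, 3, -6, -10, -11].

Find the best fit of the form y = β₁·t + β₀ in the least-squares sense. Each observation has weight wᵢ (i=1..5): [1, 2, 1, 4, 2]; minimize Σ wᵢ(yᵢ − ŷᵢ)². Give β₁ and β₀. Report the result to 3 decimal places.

β₁ = -3.175, β₀ = 0.316

Sums needed: Σwᵢ·t·t = 78, Σwᵢ·t = 18, Σwᵢ·1 = 10.
And Σwᵢ·t·y = -242, Σwᵢ·y = -54.
MᵀWM·[β₁, β₀]ᵀ = MᵀWy becomes [[78, 18]; [18, 10]]·[β₁, β₀]ᵀ = [-242, -54]ᵀ.
det = 78·10 − 18² = 456.
β₁ = ((-242)·10 − 18·(-54))/456 = -181/57; β₀ = (78·(-54) − 18·(-242))/456 = 6/19.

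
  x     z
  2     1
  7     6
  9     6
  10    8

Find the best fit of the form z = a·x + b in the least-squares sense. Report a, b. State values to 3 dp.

The normal system MᵀM·[a, b]ᵀ = Mᵀz is [[234, 28]; [28, 4]]·[a, b]ᵀ = [178, 21]ᵀ.
Δ = 234·4 − 28² = 152.
a = (178·4 − 28·21)/152 = 31/38; b = (234·21 − 28·178)/152 = -35/76.

a = 0.816, b = -0.461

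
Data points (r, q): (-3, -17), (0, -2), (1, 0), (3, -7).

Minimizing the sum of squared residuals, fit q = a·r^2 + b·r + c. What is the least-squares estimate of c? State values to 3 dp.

Entries of AᵀA: Σr^2·r^2 = 163, Σr^2·r = 1, Σr^2 = 19, Σr·r = 19, Σr = 1, Σ1 = 4.
Moment sums: Σr^2·q = -216, Σr·q = 30, Σq = -26.
Normal equations: [[163, 1, 19]; [1, 19, 1]; [19, 1, 4]]·[a, b, c]ᵀ = [-216, 30, -26]ᵀ.
Row-reducing yields a = -71/60, b = 171/100, c = -98/75.

c = -1.307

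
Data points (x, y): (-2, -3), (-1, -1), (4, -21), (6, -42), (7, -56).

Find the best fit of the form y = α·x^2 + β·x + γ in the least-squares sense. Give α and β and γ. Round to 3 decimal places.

Setting ∂/∂α … = 0 gives: 3970·α + 614·β + 106·γ = -4605;  614·α + 106·β + 14·γ = -721;  106·α + 14·β + 5·γ = -123.
Row-reducing yields α = -17461/18084, β = -19039/18084, γ = -162/137.

α = -0.966, β = -1.053, γ = -1.182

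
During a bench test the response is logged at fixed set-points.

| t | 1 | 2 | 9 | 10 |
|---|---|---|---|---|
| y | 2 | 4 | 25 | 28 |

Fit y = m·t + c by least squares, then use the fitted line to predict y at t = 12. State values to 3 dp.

ŷ = 33.800

The normal system MᵀM·[m, c]ᵀ = Mᵀy is [[186, 22]; [22, 4]]·[m, c]ᵀ = [515, 59]ᵀ.
det = 186·4 − 22² = 260.
m = (515·4 − 22·59)/260 = 381/130; c = (186·59 − 22·515)/260 = -89/65.
At t = 12: ŷ = (381/130)·(12) + (-89/65)·(1) = 169/5.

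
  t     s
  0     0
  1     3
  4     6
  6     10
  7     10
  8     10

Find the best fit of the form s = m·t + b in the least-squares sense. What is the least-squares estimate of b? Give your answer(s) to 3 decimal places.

b = 0.975

MᵀM·[m, b]ᵀ = Mᵀs reads: 166·m + 26·b = 237;  26·m + 6·b = 39.
(Σt·t = 166, Σt = 26, Σ1 = 6, Σt·s = 237, Σs = 39.)
det = 166·6 − 26² = 320.
m = (237·6 − 26·39)/320 = 51/40; b = (166·39 − 26·237)/320 = 39/40.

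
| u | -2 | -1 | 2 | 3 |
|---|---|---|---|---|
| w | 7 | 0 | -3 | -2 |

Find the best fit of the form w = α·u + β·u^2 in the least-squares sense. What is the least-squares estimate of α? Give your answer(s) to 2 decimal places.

α = -2.12

Forming AᵀA = [[18, 26]; [26, 114]] and Aᵀw = [-26, -2]ᵀ gives AᵀA·[α, β]ᵀ = Aᵀw.
det = 18·114 − 26² = 1376.
α = ((-26)·114 − 26·(-2))/1376 = -91/43; β = (18·(-2) − 26·(-26))/1376 = 20/43.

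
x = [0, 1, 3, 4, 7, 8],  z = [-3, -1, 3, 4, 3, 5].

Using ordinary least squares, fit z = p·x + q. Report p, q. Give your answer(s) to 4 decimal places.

p = 0.8426, q = -1.3967

AᵀA·[p, q]ᵀ = Aᵀz reads: 139·p + 23·q = 85;  23·p + 6·q = 11.
(Σx·x = 139, Σx = 23, Σ1 = 6, Σx·z = 85, Σz = 11.)
Eliminating q: 6·(row 1) − 23·(row 2) gives 305·p = 6·85 − 23·11 = 257, so p = 257/305.
Then q = (11 − 23·(257/305))/6 = -426/305.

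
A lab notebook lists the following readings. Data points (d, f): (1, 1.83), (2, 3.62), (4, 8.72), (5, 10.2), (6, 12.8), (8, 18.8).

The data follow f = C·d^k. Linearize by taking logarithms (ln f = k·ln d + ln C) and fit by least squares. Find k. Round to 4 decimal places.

k = 1.1175

Linearized form: ln f = k·ln d + ln C. From the 6 transformed points,
XᵀX = [[12.5270, 7.5601]; [7.5601, 6]], rhs = [18.3004, 11.8621]ᵀ  (here Σln d = 7.5601, Σ(ln d)² = 12.5270, Σln f = 11.8621, Σln d·ln f = 18.3004).
Slope k = (n·Σln d·ln f − Σln d·Σln f)/(n·Σ(ln d)² − (Σln d)²) = (6·18.3004 − 7.5601·11.8621)/18.0074 = 1.11755; ln C = (Σln f − k·Σln d)/n = 0.56889.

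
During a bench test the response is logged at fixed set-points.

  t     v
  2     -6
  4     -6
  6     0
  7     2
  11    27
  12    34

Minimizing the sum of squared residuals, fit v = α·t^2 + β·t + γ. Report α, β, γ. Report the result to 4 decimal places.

Setting ∂/∂α … = 0 gives: 39346·α + 3690·β + 370·γ = 8141;  3690·α + 370·β + 42·γ = 683;  370·α + 42·β + 6·γ = 51.
(Σt^2·t^2 = 39346, Σt^2·t = 3690, Σt^2 = 370, Σt·t = 370, Σt = 42, Σ1 = 6, Σt^2·v = 8141, Σt·v = 683, Σv = 51.)
Solving the 3×3 system (Gaussian elimination) gives α = 7911/17336, β = -3649/1576, γ = -14879/4334.

α = 0.4563, β = -2.3154, γ = -3.4331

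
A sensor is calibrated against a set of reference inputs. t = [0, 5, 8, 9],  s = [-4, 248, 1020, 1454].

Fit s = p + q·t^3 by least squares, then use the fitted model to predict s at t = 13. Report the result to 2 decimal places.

ŝ = 4388.16

Forming AᵀA = [[4, 1366]; [1366, 809210]] and Aᵀs = [2718, 1613206]ᵀ gives AᵀA·[p, q]ᵀ = Aᵀs.
Δ = 4·809210 − 1366² = 1370884.
p = (2718·809210 − 1366·1613206)/1370884 = -1051654/342721; q = (4·1613206 − 1366·2718)/1370884 = 685009/342721.
At t = 13: ŝ = (-1051654/342721)·(1) + (685009/342721)·(2197) = 1503913119/342721.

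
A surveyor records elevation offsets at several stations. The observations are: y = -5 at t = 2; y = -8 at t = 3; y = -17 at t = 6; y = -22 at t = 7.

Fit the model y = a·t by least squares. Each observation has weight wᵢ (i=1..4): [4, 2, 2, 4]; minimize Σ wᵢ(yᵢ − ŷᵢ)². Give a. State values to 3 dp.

Compute the Gram sums: Σwᵢ·t·t = 302.
Moment sums: Σwᵢ·t·y = -908.
Normal equations: [[302]]·[a]ᵀ = [-908]ᵀ.
a = (-908)/302 = -3.00662.

a = -3.007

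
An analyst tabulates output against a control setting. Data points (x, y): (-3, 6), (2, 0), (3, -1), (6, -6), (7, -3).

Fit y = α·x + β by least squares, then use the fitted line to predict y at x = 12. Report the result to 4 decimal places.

With design matrix M, MᵀM = [[107, 15]; [15, 5]] and Mᵀy = [-78, -4]ᵀ.
Δ = 107·5 − 15² = 310.
α = ((-78)·5 − 15·(-4))/310 = -33/31; β = (107·(-4) − 15·(-78))/310 = 371/155.
At x = 12: ŷ = (-33/31)·(12) + (371/155)·(1) = -1609/155.

ŷ = -10.3806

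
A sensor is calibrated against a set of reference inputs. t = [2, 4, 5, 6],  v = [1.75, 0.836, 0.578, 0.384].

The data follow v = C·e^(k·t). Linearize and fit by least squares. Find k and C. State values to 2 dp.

k = -0.38, C = 3.75

With ln vᵢ as the transformed response and tᵢ as the regressor:
Σt = 17.0000, Σ(t)² = 81.0000, Σln v = -1.1248, Σt·ln v = -8.0809.
Equations: 81.0000·k + 17.0000·ln C = -8.0809;  17.0000·k + 4·ln C = -1.1248.
Δ = 81.0000·4 − (17.0000)² = 35.0000; k = (-8.0809·4 − 17.0000·-1.1248)/35.0000 = -0.37719, ln C = (81.0000·-1.1248 − 17.0000·-8.0809)/35.0000 = 1.32187, so C = exp(1.32187) = 3.75042.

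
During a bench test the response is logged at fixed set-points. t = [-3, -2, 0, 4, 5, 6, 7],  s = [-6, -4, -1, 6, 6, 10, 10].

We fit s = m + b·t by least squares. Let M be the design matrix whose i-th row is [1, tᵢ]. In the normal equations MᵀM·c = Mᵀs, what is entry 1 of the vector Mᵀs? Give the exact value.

Entry 1 ↔ basis 1, so (Mᵀs)_{1} = Σᵢ sᵢ = (1)·(-6) + (1)·(-4) + (1)·(-1) + (1)·(6) + (1)·(6) + (1)·(10) + (1)·(10) = 21.

21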